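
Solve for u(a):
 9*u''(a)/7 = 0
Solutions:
 u(a) = C1 + C2*a


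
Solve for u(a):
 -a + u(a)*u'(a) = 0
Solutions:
 u(a) = -sqrt(C1 + a^2)
 u(a) = sqrt(C1 + a^2)


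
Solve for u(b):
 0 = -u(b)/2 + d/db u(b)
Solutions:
 u(b) = C1*exp(b/2)


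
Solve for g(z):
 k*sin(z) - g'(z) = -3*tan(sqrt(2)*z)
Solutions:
 g(z) = C1 - k*cos(z) - 3*sqrt(2)*log(cos(sqrt(2)*z))/2


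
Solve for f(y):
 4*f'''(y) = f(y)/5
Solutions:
 f(y) = C3*exp(50^(1/3)*y/10) + (C1*sin(sqrt(3)*50^(1/3)*y/20) + C2*cos(sqrt(3)*50^(1/3)*y/20))*exp(-50^(1/3)*y/20)


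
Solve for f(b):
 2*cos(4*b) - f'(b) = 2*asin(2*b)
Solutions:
 f(b) = C1 - 2*b*asin(2*b) - sqrt(1 - 4*b^2) + sin(4*b)/2


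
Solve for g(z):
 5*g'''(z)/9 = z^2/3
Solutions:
 g(z) = C1 + C2*z + C3*z^2 + z^5/100


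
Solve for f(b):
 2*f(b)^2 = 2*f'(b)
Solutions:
 f(b) = -1/(C1 + b)


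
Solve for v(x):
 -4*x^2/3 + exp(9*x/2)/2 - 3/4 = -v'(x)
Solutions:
 v(x) = C1 + 4*x^3/9 + 3*x/4 - exp(9*x/2)/9


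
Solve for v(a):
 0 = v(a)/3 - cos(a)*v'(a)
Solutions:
 v(a) = C1*(sin(a) + 1)^(1/6)/(sin(a) - 1)^(1/6)


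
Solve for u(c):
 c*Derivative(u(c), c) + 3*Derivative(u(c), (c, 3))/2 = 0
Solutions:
 u(c) = C1 + Integral(C2*airyai(-2^(1/3)*3^(2/3)*c/3) + C3*airybi(-2^(1/3)*3^(2/3)*c/3), c)


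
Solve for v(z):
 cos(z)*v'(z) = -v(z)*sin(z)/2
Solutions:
 v(z) = C1*sqrt(cos(z))


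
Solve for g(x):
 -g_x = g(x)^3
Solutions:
 g(x) = -sqrt(2)*sqrt(-1/(C1 - x))/2
 g(x) = sqrt(2)*sqrt(-1/(C1 - x))/2


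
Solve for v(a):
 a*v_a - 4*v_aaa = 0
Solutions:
 v(a) = C1 + Integral(C2*airyai(2^(1/3)*a/2) + C3*airybi(2^(1/3)*a/2), a)


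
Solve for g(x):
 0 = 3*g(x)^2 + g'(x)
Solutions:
 g(x) = 1/(C1 + 3*x)


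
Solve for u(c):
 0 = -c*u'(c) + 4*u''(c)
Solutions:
 u(c) = C1 + C2*erfi(sqrt(2)*c/4)


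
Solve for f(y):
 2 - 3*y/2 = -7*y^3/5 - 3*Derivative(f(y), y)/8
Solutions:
 f(y) = C1 - 14*y^4/15 + 2*y^2 - 16*y/3


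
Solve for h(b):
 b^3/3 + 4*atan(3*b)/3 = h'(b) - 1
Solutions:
 h(b) = C1 + b^4/12 + 4*b*atan(3*b)/3 + b - 2*log(9*b^2 + 1)/9


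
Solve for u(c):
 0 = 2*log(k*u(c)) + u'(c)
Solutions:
 li(k*u(c))/k = C1 - 2*c


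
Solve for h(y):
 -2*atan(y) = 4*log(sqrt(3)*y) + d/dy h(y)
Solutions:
 h(y) = C1 - 4*y*log(y) - 2*y*atan(y) - 2*y*log(3) + 4*y + log(y^2 + 1)


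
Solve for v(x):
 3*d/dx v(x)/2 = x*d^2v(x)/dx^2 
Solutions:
 v(x) = C1 + C2*x^(5/2)


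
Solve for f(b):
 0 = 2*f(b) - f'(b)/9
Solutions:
 f(b) = C1*exp(18*b)


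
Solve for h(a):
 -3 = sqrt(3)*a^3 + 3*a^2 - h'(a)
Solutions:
 h(a) = C1 + sqrt(3)*a^4/4 + a^3 + 3*a


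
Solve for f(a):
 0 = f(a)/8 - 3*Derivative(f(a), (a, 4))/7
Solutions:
 f(a) = C1*exp(-378^(1/4)*a/6) + C2*exp(378^(1/4)*a/6) + C3*sin(378^(1/4)*a/6) + C4*cos(378^(1/4)*a/6)


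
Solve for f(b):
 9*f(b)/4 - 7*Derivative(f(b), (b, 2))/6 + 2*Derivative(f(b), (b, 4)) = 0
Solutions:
 f(b) = (C1*sin(2^(1/4)*sqrt(3)*b*sin(atan(sqrt(599)/7)/2)/2) + C2*cos(2^(1/4)*sqrt(3)*b*sin(atan(sqrt(599)/7)/2)/2))*exp(-2^(1/4)*sqrt(3)*b*cos(atan(sqrt(599)/7)/2)/2) + (C3*sin(2^(1/4)*sqrt(3)*b*sin(atan(sqrt(599)/7)/2)/2) + C4*cos(2^(1/4)*sqrt(3)*b*sin(atan(sqrt(599)/7)/2)/2))*exp(2^(1/4)*sqrt(3)*b*cos(atan(sqrt(599)/7)/2)/2)


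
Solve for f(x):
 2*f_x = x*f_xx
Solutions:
 f(x) = C1 + C2*x^3


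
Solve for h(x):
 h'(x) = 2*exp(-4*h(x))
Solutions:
 h(x) = log(-I*(C1 + 8*x)^(1/4))
 h(x) = log(I*(C1 + 8*x)^(1/4))
 h(x) = log(-(C1 + 8*x)^(1/4))
 h(x) = log(C1 + 8*x)/4


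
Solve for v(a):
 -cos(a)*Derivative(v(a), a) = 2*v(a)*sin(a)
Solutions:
 v(a) = C1*cos(a)^2


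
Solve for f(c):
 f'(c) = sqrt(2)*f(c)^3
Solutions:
 f(c) = -sqrt(2)*sqrt(-1/(C1 + sqrt(2)*c))/2
 f(c) = sqrt(2)*sqrt(-1/(C1 + sqrt(2)*c))/2


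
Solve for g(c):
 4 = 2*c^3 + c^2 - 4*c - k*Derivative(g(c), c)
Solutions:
 g(c) = C1 + c^4/(2*k) + c^3/(3*k) - 2*c^2/k - 4*c/k


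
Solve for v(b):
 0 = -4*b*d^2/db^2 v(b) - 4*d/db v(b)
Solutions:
 v(b) = C1 + C2*log(b)


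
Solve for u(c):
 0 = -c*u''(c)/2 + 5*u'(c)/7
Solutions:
 u(c) = C1 + C2*c^(17/7)


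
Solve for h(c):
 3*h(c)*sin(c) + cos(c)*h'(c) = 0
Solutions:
 h(c) = C1*cos(c)^3


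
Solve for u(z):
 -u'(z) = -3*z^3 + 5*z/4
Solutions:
 u(z) = C1 + 3*z^4/4 - 5*z^2/8


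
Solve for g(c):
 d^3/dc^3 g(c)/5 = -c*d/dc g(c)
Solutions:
 g(c) = C1 + Integral(C2*airyai(-5^(1/3)*c) + C3*airybi(-5^(1/3)*c), c)


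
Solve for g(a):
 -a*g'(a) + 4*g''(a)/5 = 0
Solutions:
 g(a) = C1 + C2*erfi(sqrt(10)*a/4)


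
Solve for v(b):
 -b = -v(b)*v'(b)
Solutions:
 v(b) = -sqrt(C1 + b^2)
 v(b) = sqrt(C1 + b^2)


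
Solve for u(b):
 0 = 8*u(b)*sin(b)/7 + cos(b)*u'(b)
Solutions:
 u(b) = C1*cos(b)^(8/7)


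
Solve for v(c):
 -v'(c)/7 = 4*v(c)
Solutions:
 v(c) = C1*exp(-28*c)


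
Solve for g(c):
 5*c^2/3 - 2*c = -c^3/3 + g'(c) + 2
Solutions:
 g(c) = C1 + c^4/12 + 5*c^3/9 - c^2 - 2*c


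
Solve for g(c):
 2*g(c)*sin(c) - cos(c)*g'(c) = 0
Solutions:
 g(c) = C1/cos(c)^2


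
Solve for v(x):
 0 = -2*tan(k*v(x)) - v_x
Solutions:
 v(x) = Piecewise((-asin(exp(C1*k - 2*k*x))/k + pi/k, Ne(k, 0)), (nan, True))
 v(x) = Piecewise((asin(exp(C1*k - 2*k*x))/k, Ne(k, 0)), (nan, True))


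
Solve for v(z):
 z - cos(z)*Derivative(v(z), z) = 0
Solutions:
 v(z) = C1 + Integral(z/cos(z), z)


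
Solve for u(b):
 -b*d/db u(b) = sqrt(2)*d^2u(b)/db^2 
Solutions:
 u(b) = C1 + C2*erf(2^(1/4)*b/2)


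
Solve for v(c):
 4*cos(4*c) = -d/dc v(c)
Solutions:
 v(c) = C1 - sin(4*c)


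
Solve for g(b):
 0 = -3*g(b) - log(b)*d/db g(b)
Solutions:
 g(b) = C1*exp(-3*li(b))


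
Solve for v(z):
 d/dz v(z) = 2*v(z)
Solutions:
 v(z) = C1*exp(2*z)


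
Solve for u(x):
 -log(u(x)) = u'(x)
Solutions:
 li(u(x)) = C1 - x


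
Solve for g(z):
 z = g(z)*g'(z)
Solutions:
 g(z) = -sqrt(C1 + z^2)
 g(z) = sqrt(C1 + z^2)


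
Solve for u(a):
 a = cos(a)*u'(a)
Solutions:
 u(a) = C1 + Integral(a/cos(a), a)


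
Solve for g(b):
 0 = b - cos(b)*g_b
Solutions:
 g(b) = C1 + Integral(b/cos(b), b)


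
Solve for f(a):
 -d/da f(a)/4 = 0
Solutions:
 f(a) = C1


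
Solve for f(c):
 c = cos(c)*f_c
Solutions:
 f(c) = C1 + Integral(c/cos(c), c)


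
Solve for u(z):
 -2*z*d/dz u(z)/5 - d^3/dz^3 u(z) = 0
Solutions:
 u(z) = C1 + Integral(C2*airyai(-2^(1/3)*5^(2/3)*z/5) + C3*airybi(-2^(1/3)*5^(2/3)*z/5), z)


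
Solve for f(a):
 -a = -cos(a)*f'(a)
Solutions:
 f(a) = C1 + Integral(a/cos(a), a)


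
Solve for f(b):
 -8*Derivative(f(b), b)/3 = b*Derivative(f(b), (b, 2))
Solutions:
 f(b) = C1 + C2/b^(5/3)


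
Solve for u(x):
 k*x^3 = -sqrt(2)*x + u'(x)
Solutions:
 u(x) = C1 + k*x^4/4 + sqrt(2)*x^2/2


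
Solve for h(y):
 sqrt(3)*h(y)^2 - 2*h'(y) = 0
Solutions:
 h(y) = -2/(C1 + sqrt(3)*y)


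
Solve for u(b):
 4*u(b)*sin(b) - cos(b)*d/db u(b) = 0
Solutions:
 u(b) = C1/cos(b)^4


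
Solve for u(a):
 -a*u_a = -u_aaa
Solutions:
 u(a) = C1 + Integral(C2*airyai(a) + C3*airybi(a), a)


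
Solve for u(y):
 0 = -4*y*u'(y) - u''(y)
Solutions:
 u(y) = C1 + C2*erf(sqrt(2)*y)


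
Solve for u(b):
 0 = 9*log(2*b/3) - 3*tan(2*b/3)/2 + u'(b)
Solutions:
 u(b) = C1 - 9*b*log(b) - 9*b*log(2) + 9*b + 9*b*log(3) - 9*log(cos(2*b/3))/4


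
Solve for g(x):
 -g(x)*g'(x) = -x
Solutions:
 g(x) = -sqrt(C1 + x^2)
 g(x) = sqrt(C1 + x^2)


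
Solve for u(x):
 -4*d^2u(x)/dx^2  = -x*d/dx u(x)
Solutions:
 u(x) = C1 + C2*erfi(sqrt(2)*x/4)


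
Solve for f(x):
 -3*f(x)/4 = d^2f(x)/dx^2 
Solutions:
 f(x) = C1*sin(sqrt(3)*x/2) + C2*cos(sqrt(3)*x/2)


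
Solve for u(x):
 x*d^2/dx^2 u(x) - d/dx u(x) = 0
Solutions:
 u(x) = C1 + C2*x^2


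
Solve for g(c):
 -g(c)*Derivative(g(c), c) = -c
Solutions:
 g(c) = -sqrt(C1 + c^2)
 g(c) = sqrt(C1 + c^2)


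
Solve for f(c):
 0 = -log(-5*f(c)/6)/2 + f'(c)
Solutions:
 -2*Integral(1/(log(-_y) - log(6) + log(5)), (_y, f(c))) = C1 - c


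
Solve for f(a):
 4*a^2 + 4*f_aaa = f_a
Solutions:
 f(a) = C1 + C2*exp(-a/2) + C3*exp(a/2) + 4*a^3/3 + 32*a


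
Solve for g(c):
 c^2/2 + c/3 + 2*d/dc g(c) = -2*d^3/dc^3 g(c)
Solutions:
 g(c) = C1 + C2*sin(c) + C3*cos(c) - c^3/12 - c^2/12 + c/2


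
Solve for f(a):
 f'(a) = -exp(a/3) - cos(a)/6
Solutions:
 f(a) = C1 - 3*exp(a/3) - sin(a)/6


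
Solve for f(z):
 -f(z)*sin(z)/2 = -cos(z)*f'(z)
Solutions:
 f(z) = C1/sqrt(cos(z))


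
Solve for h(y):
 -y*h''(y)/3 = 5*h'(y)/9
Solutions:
 h(y) = C1 + C2/y^(2/3)


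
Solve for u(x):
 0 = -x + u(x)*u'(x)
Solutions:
 u(x) = -sqrt(C1 + x^2)
 u(x) = sqrt(C1 + x^2)


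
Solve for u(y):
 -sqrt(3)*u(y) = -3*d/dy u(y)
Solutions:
 u(y) = C1*exp(sqrt(3)*y/3)


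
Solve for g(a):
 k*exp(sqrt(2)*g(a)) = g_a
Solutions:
 g(a) = sqrt(2)*(2*log(-1/(C1 + a*k)) - log(2))/4


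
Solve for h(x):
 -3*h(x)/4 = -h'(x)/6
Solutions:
 h(x) = C1*exp(9*x/2)


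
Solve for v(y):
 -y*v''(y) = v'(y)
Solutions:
 v(y) = C1 + C2*log(y)


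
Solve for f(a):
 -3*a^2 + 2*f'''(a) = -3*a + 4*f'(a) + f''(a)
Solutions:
 f(a) = C1 + C2*exp(a*(1 - sqrt(33))/4) + C3*exp(a*(1 + sqrt(33))/4) - a^3/4 + 9*a^2/16 - 33*a/32


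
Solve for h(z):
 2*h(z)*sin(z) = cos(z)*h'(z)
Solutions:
 h(z) = C1/cos(z)^2


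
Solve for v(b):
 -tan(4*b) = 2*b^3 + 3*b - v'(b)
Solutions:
 v(b) = C1 + b^4/2 + 3*b^2/2 - log(cos(4*b))/4


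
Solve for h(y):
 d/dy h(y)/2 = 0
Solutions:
 h(y) = C1


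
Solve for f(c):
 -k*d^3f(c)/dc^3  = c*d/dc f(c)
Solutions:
 f(c) = C1 + Integral(C2*airyai(c*(-1/k)^(1/3)) + C3*airybi(c*(-1/k)^(1/3)), c)


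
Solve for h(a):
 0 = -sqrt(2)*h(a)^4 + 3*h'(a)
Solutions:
 h(a) = (-1/(C1 + sqrt(2)*a))^(1/3)
 h(a) = (-1/(C1 + sqrt(2)*a))^(1/3)*(-1 - sqrt(3)*I)/2
 h(a) = (-1/(C1 + sqrt(2)*a))^(1/3)*(-1 + sqrt(3)*I)/2


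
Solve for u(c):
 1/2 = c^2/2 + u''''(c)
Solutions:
 u(c) = C1 + C2*c + C3*c^2 + C4*c^3 - c^6/720 + c^4/48


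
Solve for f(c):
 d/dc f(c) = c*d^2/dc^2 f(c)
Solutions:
 f(c) = C1 + C2*c^2


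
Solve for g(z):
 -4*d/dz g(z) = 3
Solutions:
 g(z) = C1 - 3*z/4


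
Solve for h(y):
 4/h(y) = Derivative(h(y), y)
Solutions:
 h(y) = -sqrt(C1 + 8*y)
 h(y) = sqrt(C1 + 8*y)


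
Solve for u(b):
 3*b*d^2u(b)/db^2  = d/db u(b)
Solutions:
 u(b) = C1 + C2*b^(4/3)


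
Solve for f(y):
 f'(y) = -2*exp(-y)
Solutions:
 f(y) = C1 + 2*exp(-y)


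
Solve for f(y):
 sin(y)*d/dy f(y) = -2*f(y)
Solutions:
 f(y) = C1*(cos(y) + 1)/(cos(y) - 1)


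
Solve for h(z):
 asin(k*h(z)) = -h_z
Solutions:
 Integral(1/asin(_y*k), (_y, h(z))) = C1 - z


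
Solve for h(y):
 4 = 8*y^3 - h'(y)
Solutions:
 h(y) = C1 + 2*y^4 - 4*y


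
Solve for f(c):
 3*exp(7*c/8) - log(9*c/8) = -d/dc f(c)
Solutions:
 f(c) = C1 + c*log(c) + c*(-3*log(2) - 1 + 2*log(3)) - 24*exp(7*c/8)/7


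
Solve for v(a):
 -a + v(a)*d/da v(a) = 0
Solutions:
 v(a) = -sqrt(C1 + a^2)
 v(a) = sqrt(C1 + a^2)


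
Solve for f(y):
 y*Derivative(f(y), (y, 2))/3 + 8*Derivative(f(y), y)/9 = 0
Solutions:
 f(y) = C1 + C2/y^(5/3)


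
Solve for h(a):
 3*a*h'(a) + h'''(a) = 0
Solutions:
 h(a) = C1 + Integral(C2*airyai(-3^(1/3)*a) + C3*airybi(-3^(1/3)*a), a)


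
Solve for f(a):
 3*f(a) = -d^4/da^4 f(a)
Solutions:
 f(a) = (C1*sin(sqrt(2)*3^(1/4)*a/2) + C2*cos(sqrt(2)*3^(1/4)*a/2))*exp(-sqrt(2)*3^(1/4)*a/2) + (C3*sin(sqrt(2)*3^(1/4)*a/2) + C4*cos(sqrt(2)*3^(1/4)*a/2))*exp(sqrt(2)*3^(1/4)*a/2)


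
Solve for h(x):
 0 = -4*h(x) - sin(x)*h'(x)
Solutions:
 h(x) = C1*(cos(x)^2 + 2*cos(x) + 1)/(cos(x)^2 - 2*cos(x) + 1)


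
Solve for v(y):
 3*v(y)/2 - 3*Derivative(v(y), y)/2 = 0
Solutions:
 v(y) = C1*exp(y)


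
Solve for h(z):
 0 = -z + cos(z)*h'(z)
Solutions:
 h(z) = C1 + Integral(z/cos(z), z)


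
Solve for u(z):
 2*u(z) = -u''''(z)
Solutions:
 u(z) = (C1*sin(2^(3/4)*z/2) + C2*cos(2^(3/4)*z/2))*exp(-2^(3/4)*z/2) + (C3*sin(2^(3/4)*z/2) + C4*cos(2^(3/4)*z/2))*exp(2^(3/4)*z/2)


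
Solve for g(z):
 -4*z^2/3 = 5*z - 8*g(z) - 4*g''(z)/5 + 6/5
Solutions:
 g(z) = C1*sin(sqrt(10)*z) + C2*cos(sqrt(10)*z) + z^2/6 + 5*z/8 + 7/60


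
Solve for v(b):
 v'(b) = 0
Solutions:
 v(b) = C1


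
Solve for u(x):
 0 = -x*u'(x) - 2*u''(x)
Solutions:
 u(x) = C1 + C2*erf(x/2)


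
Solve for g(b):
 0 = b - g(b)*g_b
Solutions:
 g(b) = -sqrt(C1 + b^2)
 g(b) = sqrt(C1 + b^2)


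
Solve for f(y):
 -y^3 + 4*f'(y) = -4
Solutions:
 f(y) = C1 + y^4/16 - y


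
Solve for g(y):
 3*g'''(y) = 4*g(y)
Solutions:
 g(y) = C3*exp(6^(2/3)*y/3) + (C1*sin(2^(2/3)*3^(1/6)*y/2) + C2*cos(2^(2/3)*3^(1/6)*y/2))*exp(-6^(2/3)*y/6)


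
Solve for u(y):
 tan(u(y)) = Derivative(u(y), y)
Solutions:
 u(y) = pi - asin(C1*exp(y))
 u(y) = asin(C1*exp(y))


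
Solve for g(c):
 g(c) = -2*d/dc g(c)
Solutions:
 g(c) = C1*exp(-c/2)


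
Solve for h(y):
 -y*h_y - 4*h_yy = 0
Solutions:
 h(y) = C1 + C2*erf(sqrt(2)*y/4)


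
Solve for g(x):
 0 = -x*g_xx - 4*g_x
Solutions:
 g(x) = C1 + C2/x^3


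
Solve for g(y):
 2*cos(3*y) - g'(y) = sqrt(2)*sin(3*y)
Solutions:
 g(y) = C1 + 2*sin(3*y)/3 + sqrt(2)*cos(3*y)/3


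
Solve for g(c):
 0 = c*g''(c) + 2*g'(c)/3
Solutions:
 g(c) = C1 + C2*c^(1/3)


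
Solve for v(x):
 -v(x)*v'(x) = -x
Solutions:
 v(x) = -sqrt(C1 + x^2)
 v(x) = sqrt(C1 + x^2)


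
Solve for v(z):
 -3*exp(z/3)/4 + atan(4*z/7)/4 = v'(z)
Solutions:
 v(z) = C1 + z*atan(4*z/7)/4 - 9*exp(z/3)/4 - 7*log(16*z^2 + 49)/32


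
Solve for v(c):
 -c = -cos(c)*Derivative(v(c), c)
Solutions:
 v(c) = C1 + Integral(c/cos(c), c)


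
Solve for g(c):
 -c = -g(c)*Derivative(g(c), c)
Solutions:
 g(c) = -sqrt(C1 + c^2)
 g(c) = sqrt(C1 + c^2)


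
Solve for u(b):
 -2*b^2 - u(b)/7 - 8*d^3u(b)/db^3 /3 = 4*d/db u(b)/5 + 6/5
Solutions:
 u(b) = C1*exp(-b*(-980^(1/3)*(75 + sqrt(13465))^(1/3) + 28*350^(1/3)/(75 + sqrt(13465))^(1/3))/280)*sin(sqrt(3)*b*(28*350^(1/3)/(75 + sqrt(13465))^(1/3) + 980^(1/3)*(75 + sqrt(13465))^(1/3))/280) + C2*exp(-b*(-980^(1/3)*(75 + sqrt(13465))^(1/3) + 28*350^(1/3)/(75 + sqrt(13465))^(1/3))/280)*cos(sqrt(3)*b*(28*350^(1/3)/(75 + sqrt(13465))^(1/3) + 980^(1/3)*(75 + sqrt(13465))^(1/3))/280) + C3*exp(b*(-980^(1/3)*(75 + sqrt(13465))^(1/3) + 28*350^(1/3)/(75 + sqrt(13465))^(1/3))/140) - 14*b^2 + 784*b/5 - 22162/25


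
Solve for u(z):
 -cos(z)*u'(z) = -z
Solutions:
 u(z) = C1 + Integral(z/cos(z), z)


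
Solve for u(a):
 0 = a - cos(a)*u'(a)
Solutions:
 u(a) = C1 + Integral(a/cos(a), a)


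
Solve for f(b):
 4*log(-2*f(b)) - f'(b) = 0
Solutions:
 -Integral(1/(log(-_y) + log(2)), (_y, f(b)))/4 = C1 - b


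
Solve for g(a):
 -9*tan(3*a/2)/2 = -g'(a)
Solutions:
 g(a) = C1 - 3*log(cos(3*a/2))


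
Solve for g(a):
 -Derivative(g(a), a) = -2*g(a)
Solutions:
 g(a) = C1*exp(2*a)


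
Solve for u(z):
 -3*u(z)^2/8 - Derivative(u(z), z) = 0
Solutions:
 u(z) = 8/(C1 + 3*z)


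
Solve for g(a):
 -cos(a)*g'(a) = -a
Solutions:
 g(a) = C1 + Integral(a/cos(a), a)


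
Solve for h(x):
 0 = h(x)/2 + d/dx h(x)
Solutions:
 h(x) = C1*exp(-x/2)


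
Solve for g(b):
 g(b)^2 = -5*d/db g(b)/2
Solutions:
 g(b) = 5/(C1 + 2*b)


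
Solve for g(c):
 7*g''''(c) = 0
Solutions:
 g(c) = C1 + C2*c + C3*c^2 + C4*c^3


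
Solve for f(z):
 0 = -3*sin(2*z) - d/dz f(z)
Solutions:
 f(z) = C1 + 3*cos(2*z)/2


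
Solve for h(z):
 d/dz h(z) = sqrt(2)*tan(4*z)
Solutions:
 h(z) = C1 - sqrt(2)*log(cos(4*z))/4


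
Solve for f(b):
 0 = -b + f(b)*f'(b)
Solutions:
 f(b) = -sqrt(C1 + b^2)
 f(b) = sqrt(C1 + b^2)


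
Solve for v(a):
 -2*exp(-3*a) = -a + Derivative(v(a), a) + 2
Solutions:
 v(a) = C1 + a^2/2 - 2*a + 2*exp(-3*a)/3


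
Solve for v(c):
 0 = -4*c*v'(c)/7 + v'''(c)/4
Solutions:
 v(c) = C1 + Integral(C2*airyai(2*2^(1/3)*7^(2/3)*c/7) + C3*airybi(2*2^(1/3)*7^(2/3)*c/7), c)


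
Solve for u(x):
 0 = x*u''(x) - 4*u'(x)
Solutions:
 u(x) = C1 + C2*x^5


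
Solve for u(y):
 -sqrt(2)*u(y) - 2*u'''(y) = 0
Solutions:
 u(y) = C3*exp(-2^(5/6)*y/2) + (C1*sin(2^(5/6)*sqrt(3)*y/4) + C2*cos(2^(5/6)*sqrt(3)*y/4))*exp(2^(5/6)*y/4)


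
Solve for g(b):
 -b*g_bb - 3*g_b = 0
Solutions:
 g(b) = C1 + C2/b^2


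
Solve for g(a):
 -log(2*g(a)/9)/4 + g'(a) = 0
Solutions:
 -4*Integral(1/(log(_y) - 2*log(3) + log(2)), (_y, g(a))) = C1 - a


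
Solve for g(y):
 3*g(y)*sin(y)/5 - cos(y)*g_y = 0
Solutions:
 g(y) = C1/cos(y)^(3/5)


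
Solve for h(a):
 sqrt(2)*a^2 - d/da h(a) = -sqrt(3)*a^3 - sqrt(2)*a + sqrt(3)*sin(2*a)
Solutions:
 h(a) = C1 + sqrt(3)*a^4/4 + sqrt(2)*a^3/3 + sqrt(2)*a^2/2 + sqrt(3)*cos(2*a)/2


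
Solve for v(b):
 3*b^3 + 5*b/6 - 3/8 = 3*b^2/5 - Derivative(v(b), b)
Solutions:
 v(b) = C1 - 3*b^4/4 + b^3/5 - 5*b^2/12 + 3*b/8


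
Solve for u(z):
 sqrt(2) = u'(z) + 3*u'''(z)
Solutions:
 u(z) = C1 + C2*sin(sqrt(3)*z/3) + C3*cos(sqrt(3)*z/3) + sqrt(2)*z


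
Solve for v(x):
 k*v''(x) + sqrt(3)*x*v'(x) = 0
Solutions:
 v(x) = C1 + C2*sqrt(k)*erf(sqrt(2)*3^(1/4)*x*sqrt(1/k)/2)


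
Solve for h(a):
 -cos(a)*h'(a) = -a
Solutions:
 h(a) = C1 + Integral(a/cos(a), a)


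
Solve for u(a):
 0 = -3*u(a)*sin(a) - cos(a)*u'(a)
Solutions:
 u(a) = C1*cos(a)^3


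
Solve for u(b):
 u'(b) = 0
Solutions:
 u(b) = C1


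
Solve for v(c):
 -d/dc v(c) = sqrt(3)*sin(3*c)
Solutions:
 v(c) = C1 + sqrt(3)*cos(3*c)/3


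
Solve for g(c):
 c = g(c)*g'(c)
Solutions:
 g(c) = -sqrt(C1 + c^2)
 g(c) = sqrt(C1 + c^2)


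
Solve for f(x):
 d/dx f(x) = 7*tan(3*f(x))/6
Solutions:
 f(x) = -asin(C1*exp(7*x/2))/3 + pi/3
 f(x) = asin(C1*exp(7*x/2))/3


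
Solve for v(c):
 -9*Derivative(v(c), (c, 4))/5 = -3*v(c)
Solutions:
 v(c) = C1*exp(-3^(3/4)*5^(1/4)*c/3) + C2*exp(3^(3/4)*5^(1/4)*c/3) + C3*sin(3^(3/4)*5^(1/4)*c/3) + C4*cos(3^(3/4)*5^(1/4)*c/3)


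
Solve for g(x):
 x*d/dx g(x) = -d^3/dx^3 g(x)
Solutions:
 g(x) = C1 + Integral(C2*airyai(-x) + C3*airybi(-x), x)


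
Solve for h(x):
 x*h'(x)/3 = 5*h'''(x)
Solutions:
 h(x) = C1 + Integral(C2*airyai(15^(2/3)*x/15) + C3*airybi(15^(2/3)*x/15), x)


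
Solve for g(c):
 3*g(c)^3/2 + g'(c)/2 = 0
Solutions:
 g(c) = -sqrt(2)*sqrt(-1/(C1 - 3*c))/2
 g(c) = sqrt(2)*sqrt(-1/(C1 - 3*c))/2


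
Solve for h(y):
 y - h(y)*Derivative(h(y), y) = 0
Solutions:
 h(y) = -sqrt(C1 + y^2)
 h(y) = sqrt(C1 + y^2)


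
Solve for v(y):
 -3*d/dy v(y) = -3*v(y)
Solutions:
 v(y) = C1*exp(y)


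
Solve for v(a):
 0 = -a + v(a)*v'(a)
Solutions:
 v(a) = -sqrt(C1 + a^2)
 v(a) = sqrt(C1 + a^2)


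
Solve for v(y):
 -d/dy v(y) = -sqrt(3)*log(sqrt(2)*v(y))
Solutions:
 -2*sqrt(3)*Integral(1/(2*log(_y) + log(2)), (_y, v(y)))/3 = C1 - y


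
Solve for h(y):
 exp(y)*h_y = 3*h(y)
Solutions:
 h(y) = C1*exp(-3*exp(-y))


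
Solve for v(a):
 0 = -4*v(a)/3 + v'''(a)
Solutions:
 v(a) = C3*exp(6^(2/3)*a/3) + (C1*sin(2^(2/3)*3^(1/6)*a/2) + C2*cos(2^(2/3)*3^(1/6)*a/2))*exp(-6^(2/3)*a/6)


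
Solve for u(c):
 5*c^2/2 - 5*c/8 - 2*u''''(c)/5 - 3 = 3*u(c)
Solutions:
 u(c) = 5*c^2/6 - 5*c/24 + (C1*sin(30^(1/4)*c/2) + C2*cos(30^(1/4)*c/2))*exp(-30^(1/4)*c/2) + (C3*sin(30^(1/4)*c/2) + C4*cos(30^(1/4)*c/2))*exp(30^(1/4)*c/2) - 1


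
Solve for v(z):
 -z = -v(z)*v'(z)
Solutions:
 v(z) = -sqrt(C1 + z^2)
 v(z) = sqrt(C1 + z^2)


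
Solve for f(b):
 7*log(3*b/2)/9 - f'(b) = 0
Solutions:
 f(b) = C1 + 7*b*log(b)/9 - 7*b/9 - 7*b*log(2)/9 + 7*b*log(3)/9


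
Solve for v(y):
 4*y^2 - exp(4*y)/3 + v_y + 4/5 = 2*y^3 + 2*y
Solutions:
 v(y) = C1 + y^4/2 - 4*y^3/3 + y^2 - 4*y/5 + exp(4*y)/12


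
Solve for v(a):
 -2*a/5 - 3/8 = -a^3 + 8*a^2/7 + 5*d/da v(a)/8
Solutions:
 v(a) = C1 + 2*a^4/5 - 64*a^3/105 - 8*a^2/25 - 3*a/5


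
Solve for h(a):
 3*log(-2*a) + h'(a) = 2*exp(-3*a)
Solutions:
 h(a) = C1 - 3*a*log(-a) + 3*a*(1 - log(2)) - 2*exp(-3*a)/3


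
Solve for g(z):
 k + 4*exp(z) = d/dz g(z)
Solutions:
 g(z) = C1 + k*z + 4*exp(z)


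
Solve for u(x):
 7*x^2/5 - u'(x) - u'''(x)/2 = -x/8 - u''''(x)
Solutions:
 u(x) = C1 + C2*exp(x*(-(6*sqrt(330) + 109)^(1/3) - 1/(6*sqrt(330) + 109)^(1/3) + 2)/12)*sin(sqrt(3)*x*(-(6*sqrt(330) + 109)^(1/3) + (6*sqrt(330) + 109)^(-1/3))/12) + C3*exp(x*(-(6*sqrt(330) + 109)^(1/3) - 1/(6*sqrt(330) + 109)^(1/3) + 2)/12)*cos(sqrt(3)*x*(-(6*sqrt(330) + 109)^(1/3) + (6*sqrt(330) + 109)^(-1/3))/12) + C4*exp(x*((6*sqrt(330) + 109)^(-1/3) + 1 + (6*sqrt(330) + 109)^(1/3))/6) + 7*x^3/15 + x^2/16 - 7*x/5


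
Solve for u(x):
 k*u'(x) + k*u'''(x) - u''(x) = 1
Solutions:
 u(x) = C1 + C2*exp(x*(1 - sqrt(1 - 4*k^2))/(2*k)) + C3*exp(x*(sqrt(1 - 4*k^2) + 1)/(2*k)) + x/k


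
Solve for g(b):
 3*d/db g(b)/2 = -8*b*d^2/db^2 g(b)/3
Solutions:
 g(b) = C1 + C2*b^(7/16)


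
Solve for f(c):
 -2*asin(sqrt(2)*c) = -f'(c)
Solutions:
 f(c) = C1 + 2*c*asin(sqrt(2)*c) + sqrt(2)*sqrt(1 - 2*c^2)


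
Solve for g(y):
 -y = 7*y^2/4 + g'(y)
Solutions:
 g(y) = C1 - 7*y^3/12 - y^2/2


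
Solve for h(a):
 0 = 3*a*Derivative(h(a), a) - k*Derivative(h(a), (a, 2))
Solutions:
 h(a) = C1 + C2*erf(sqrt(6)*a*sqrt(-1/k)/2)/sqrt(-1/k)


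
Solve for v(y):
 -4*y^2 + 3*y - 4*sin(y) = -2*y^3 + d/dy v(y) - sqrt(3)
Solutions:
 v(y) = C1 + y^4/2 - 4*y^3/3 + 3*y^2/2 + sqrt(3)*y + 4*cos(y)


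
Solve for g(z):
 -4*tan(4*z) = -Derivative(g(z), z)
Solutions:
 g(z) = C1 - log(cos(4*z))


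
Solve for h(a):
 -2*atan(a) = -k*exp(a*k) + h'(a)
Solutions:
 h(a) = C1 - 2*a*atan(a) + k*Piecewise((exp(a*k)/k, Ne(k, 0)), (a, True)) + log(a^2 + 1)


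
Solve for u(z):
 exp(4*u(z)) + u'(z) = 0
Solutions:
 u(z) = log(-I*(1/(C1 + 4*z))^(1/4))
 u(z) = log(I*(1/(C1 + 4*z))^(1/4))
 u(z) = log(-(1/(C1 + 4*z))^(1/4))
 u(z) = log(1/(C1 + 4*z))/4


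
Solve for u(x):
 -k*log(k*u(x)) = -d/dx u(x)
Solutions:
 li(k*u(x))/k = C1 + k*x


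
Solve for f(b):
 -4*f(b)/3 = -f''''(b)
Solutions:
 f(b) = C1*exp(-sqrt(2)*3^(3/4)*b/3) + C2*exp(sqrt(2)*3^(3/4)*b/3) + C3*sin(sqrt(2)*3^(3/4)*b/3) + C4*cos(sqrt(2)*3^(3/4)*b/3)


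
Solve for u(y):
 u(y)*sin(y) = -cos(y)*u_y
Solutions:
 u(y) = C1*cos(y)


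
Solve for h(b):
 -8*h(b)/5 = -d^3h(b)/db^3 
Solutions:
 h(b) = C3*exp(2*5^(2/3)*b/5) + (C1*sin(sqrt(3)*5^(2/3)*b/5) + C2*cos(sqrt(3)*5^(2/3)*b/5))*exp(-5^(2/3)*b/5)


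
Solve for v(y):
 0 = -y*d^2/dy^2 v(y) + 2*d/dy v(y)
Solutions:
 v(y) = C1 + C2*y^3


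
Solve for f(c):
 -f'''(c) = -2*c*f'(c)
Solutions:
 f(c) = C1 + Integral(C2*airyai(2^(1/3)*c) + C3*airybi(2^(1/3)*c), c)


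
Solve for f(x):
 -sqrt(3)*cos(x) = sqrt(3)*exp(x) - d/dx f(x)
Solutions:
 f(x) = C1 + sqrt(3)*exp(x) + sqrt(3)*sin(x)


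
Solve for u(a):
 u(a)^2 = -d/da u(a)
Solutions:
 u(a) = 1/(C1 + a)


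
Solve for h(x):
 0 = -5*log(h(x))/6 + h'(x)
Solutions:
 li(h(x)) = C1 + 5*x/6


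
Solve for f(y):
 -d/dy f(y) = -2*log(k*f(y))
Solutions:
 li(k*f(y))/k = C1 + 2*y


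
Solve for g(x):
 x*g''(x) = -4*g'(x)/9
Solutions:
 g(x) = C1 + C2*x^(5/9)


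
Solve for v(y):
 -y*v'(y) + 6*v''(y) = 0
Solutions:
 v(y) = C1 + C2*erfi(sqrt(3)*y/6)


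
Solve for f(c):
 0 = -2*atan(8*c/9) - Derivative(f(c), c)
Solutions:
 f(c) = C1 - 2*c*atan(8*c/9) + 9*log(64*c^2 + 81)/8


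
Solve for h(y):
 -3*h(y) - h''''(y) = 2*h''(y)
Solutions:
 h(y) = (C1*sin(3^(1/4)*y*cos(atan(sqrt(2))/2)) + C2*cos(3^(1/4)*y*cos(atan(sqrt(2))/2)))*exp(-3^(1/4)*y*sin(atan(sqrt(2))/2)) + (C3*sin(3^(1/4)*y*cos(atan(sqrt(2))/2)) + C4*cos(3^(1/4)*y*cos(atan(sqrt(2))/2)))*exp(3^(1/4)*y*sin(atan(sqrt(2))/2))


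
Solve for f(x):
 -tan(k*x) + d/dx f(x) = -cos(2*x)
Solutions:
 f(x) = C1 + Piecewise((-log(cos(k*x))/k, Ne(k, 0)), (0, True)) - sin(2*x)/2


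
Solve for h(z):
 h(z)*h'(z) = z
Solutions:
 h(z) = -sqrt(C1 + z^2)
 h(z) = sqrt(C1 + z^2)


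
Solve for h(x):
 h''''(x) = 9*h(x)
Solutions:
 h(x) = C1*exp(-sqrt(3)*x) + C2*exp(sqrt(3)*x) + C3*sin(sqrt(3)*x) + C4*cos(sqrt(3)*x)


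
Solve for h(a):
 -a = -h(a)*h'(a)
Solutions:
 h(a) = -sqrt(C1 + a^2)
 h(a) = sqrt(C1 + a^2)


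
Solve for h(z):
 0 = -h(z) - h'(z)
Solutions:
 h(z) = C1*exp(-z)


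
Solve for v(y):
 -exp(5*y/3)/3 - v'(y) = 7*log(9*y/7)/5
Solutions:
 v(y) = C1 - 7*y*log(y)/5 + 7*y*(-2*log(3) + 1 + log(7))/5 - exp(5*y/3)/5


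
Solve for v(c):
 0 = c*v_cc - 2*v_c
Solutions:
 v(c) = C1 + C2*c^3


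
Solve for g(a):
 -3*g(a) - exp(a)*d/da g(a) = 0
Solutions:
 g(a) = C1*exp(3*exp(-a))


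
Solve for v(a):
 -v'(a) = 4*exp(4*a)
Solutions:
 v(a) = C1 - exp(4*a)


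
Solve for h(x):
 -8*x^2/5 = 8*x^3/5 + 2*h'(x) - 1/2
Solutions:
 h(x) = C1 - x^4/5 - 4*x^3/15 + x/4


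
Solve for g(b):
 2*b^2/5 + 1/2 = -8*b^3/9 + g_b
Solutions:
 g(b) = C1 + 2*b^4/9 + 2*b^3/15 + b/2


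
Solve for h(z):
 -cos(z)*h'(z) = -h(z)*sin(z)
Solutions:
 h(z) = C1/cos(z)


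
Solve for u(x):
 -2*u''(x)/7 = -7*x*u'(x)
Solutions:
 u(x) = C1 + C2*erfi(7*x/2)


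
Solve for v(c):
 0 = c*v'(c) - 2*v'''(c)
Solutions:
 v(c) = C1 + Integral(C2*airyai(2^(2/3)*c/2) + C3*airybi(2^(2/3)*c/2), c)


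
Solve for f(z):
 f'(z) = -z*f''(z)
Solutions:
 f(z) = C1 + C2*log(z)


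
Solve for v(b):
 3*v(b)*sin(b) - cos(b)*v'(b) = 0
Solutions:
 v(b) = C1/cos(b)^3


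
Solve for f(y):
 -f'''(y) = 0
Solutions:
 f(y) = C1 + C2*y + C3*y^2


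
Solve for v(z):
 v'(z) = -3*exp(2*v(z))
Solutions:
 v(z) = log(-sqrt(-1/(C1 - 3*z))) - log(2)/2
 v(z) = log(-1/(C1 - 3*z))/2 - log(2)/2


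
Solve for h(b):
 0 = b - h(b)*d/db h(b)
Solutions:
 h(b) = -sqrt(C1 + b^2)
 h(b) = sqrt(C1 + b^2)


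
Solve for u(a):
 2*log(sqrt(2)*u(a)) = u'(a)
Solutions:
 -Integral(1/(2*log(_y) + log(2)), (_y, u(a))) = C1 - a


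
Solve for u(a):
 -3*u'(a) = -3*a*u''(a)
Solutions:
 u(a) = C1 + C2*a^2


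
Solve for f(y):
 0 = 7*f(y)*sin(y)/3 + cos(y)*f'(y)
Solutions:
 f(y) = C1*cos(y)^(7/3)


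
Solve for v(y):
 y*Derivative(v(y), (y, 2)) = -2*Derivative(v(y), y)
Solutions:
 v(y) = C1 + C2/y


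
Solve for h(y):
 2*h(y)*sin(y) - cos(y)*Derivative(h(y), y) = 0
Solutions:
 h(y) = C1/cos(y)^2


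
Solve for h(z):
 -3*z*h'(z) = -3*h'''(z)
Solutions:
 h(z) = C1 + Integral(C2*airyai(z) + C3*airybi(z), z)


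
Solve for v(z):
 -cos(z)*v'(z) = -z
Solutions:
 v(z) = C1 + Integral(z/cos(z), z)


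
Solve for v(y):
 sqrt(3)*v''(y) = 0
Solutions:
 v(y) = C1 + C2*y


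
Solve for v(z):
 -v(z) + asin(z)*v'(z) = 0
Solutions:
 v(z) = C1*exp(Integral(1/asin(z), z))


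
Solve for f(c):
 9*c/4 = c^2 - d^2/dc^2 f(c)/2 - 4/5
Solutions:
 f(c) = C1 + C2*c + c^4/6 - 3*c^3/4 - 4*c^2/5


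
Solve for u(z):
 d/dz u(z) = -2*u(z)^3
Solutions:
 u(z) = -sqrt(2)*sqrt(-1/(C1 - 2*z))/2
 u(z) = sqrt(2)*sqrt(-1/(C1 - 2*z))/2


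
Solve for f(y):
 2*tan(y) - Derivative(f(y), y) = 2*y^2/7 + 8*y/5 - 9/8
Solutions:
 f(y) = C1 - 2*y^3/21 - 4*y^2/5 + 9*y/8 - 2*log(cos(y))


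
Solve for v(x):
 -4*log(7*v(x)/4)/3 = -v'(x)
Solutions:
 3*Integral(1/(-log(_y) - log(7) + 2*log(2)), (_y, v(x)))/4 = C1 - x


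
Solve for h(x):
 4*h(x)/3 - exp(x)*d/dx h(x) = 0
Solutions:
 h(x) = C1*exp(-4*exp(-x)/3)


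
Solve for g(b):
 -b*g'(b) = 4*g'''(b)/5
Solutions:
 g(b) = C1 + Integral(C2*airyai(-10^(1/3)*b/2) + C3*airybi(-10^(1/3)*b/2), b)


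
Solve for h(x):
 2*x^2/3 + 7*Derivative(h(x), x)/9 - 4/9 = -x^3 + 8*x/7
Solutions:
 h(x) = C1 - 9*x^4/28 - 2*x^3/7 + 36*x^2/49 + 4*x/7


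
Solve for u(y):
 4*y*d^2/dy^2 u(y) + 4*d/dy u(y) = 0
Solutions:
 u(y) = C1 + C2*log(y)


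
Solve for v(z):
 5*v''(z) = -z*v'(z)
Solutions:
 v(z) = C1 + C2*erf(sqrt(10)*z/10)


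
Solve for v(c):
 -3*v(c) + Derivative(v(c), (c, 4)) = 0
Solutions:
 v(c) = C1*exp(-3^(1/4)*c) + C2*exp(3^(1/4)*c) + C3*sin(3^(1/4)*c) + C4*cos(3^(1/4)*c)


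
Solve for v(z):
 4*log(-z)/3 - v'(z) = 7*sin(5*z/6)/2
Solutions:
 v(z) = C1 + 4*z*log(-z)/3 - 4*z/3 + 21*cos(5*z/6)/5


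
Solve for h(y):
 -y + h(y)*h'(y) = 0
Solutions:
 h(y) = -sqrt(C1 + y^2)
 h(y) = sqrt(C1 + y^2)


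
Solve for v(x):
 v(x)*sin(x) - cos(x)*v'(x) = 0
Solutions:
 v(x) = C1/cos(x)


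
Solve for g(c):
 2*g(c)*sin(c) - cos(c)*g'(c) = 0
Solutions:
 g(c) = C1/cos(c)^2


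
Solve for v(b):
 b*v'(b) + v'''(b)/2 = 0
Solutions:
 v(b) = C1 + Integral(C2*airyai(-2^(1/3)*b) + C3*airybi(-2^(1/3)*b), b)


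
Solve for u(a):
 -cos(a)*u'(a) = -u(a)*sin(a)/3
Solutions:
 u(a) = C1/cos(a)^(1/3)


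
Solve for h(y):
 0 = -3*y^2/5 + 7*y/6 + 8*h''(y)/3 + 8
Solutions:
 h(y) = C1 + C2*y + 3*y^4/160 - 7*y^3/96 - 3*y^2/2


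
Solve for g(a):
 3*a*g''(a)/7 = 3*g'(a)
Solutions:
 g(a) = C1 + C2*a^8


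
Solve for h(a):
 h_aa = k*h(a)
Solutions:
 h(a) = C1*exp(-a*sqrt(k)) + C2*exp(a*sqrt(k))


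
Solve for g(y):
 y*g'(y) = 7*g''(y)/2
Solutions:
 g(y) = C1 + C2*erfi(sqrt(7)*y/7)


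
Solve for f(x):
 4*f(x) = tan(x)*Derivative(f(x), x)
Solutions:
 f(x) = C1*sin(x)^4


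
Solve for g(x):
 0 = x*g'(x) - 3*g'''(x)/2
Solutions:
 g(x) = C1 + Integral(C2*airyai(2^(1/3)*3^(2/3)*x/3) + C3*airybi(2^(1/3)*3^(2/3)*x/3), x)


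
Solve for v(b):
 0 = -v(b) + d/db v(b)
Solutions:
 v(b) = C1*exp(b)


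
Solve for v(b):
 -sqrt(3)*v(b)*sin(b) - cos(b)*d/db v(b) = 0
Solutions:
 v(b) = C1*cos(b)^(sqrt(3))


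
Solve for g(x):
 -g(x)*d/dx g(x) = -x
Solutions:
 g(x) = -sqrt(C1 + x^2)
 g(x) = sqrt(C1 + x^2)


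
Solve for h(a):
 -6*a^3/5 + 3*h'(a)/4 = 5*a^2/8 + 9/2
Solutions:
 h(a) = C1 + 2*a^4/5 + 5*a^3/18 + 6*a


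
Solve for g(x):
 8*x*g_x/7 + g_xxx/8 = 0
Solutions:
 g(x) = C1 + Integral(C2*airyai(-4*7^(2/3)*x/7) + C3*airybi(-4*7^(2/3)*x/7), x)


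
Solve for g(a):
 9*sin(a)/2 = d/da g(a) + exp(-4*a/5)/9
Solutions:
 g(a) = C1 - 9*cos(a)/2 + 5*exp(-4*a/5)/36


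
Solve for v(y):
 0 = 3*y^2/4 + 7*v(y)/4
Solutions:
 v(y) = -3*y^2/7


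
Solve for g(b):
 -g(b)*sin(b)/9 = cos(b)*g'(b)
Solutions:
 g(b) = C1*cos(b)^(1/9)


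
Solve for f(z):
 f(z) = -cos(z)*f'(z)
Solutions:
 f(z) = C1*sqrt(sin(z) - 1)/sqrt(sin(z) + 1)


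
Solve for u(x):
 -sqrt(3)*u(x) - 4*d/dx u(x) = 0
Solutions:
 u(x) = C1*exp(-sqrt(3)*x/4)


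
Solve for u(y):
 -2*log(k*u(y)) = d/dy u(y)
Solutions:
 li(k*u(y))/k = C1 - 2*y


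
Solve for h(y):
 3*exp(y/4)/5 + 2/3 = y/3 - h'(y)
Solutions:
 h(y) = C1 + y^2/6 - 2*y/3 - 12*exp(y/4)/5


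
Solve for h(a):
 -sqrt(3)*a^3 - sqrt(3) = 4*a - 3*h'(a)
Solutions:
 h(a) = C1 + sqrt(3)*a^4/12 + 2*a^2/3 + sqrt(3)*a/3


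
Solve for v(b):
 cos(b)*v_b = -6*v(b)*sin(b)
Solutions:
 v(b) = C1*cos(b)^6


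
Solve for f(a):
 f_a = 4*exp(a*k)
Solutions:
 f(a) = C1 + 4*exp(a*k)/k


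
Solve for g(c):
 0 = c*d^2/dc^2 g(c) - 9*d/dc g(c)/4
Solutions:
 g(c) = C1 + C2*c^(13/4)


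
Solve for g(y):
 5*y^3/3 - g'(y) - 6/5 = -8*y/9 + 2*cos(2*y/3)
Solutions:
 g(y) = C1 + 5*y^4/12 + 4*y^2/9 - 6*y/5 - 3*sin(2*y/3)


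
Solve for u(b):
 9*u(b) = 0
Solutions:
 u(b) = 0


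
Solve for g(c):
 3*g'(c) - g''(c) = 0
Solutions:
 g(c) = C1 + C2*exp(3*c)


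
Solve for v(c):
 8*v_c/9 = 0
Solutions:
 v(c) = C1


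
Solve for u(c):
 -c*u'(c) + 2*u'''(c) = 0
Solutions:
 u(c) = C1 + Integral(C2*airyai(2^(2/3)*c/2) + C3*airybi(2^(2/3)*c/2), c)


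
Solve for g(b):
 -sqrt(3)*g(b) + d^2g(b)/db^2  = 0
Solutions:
 g(b) = C1*exp(-3^(1/4)*b) + C2*exp(3^(1/4)*b)


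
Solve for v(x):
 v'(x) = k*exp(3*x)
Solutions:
 v(x) = C1 + k*exp(3*x)/3


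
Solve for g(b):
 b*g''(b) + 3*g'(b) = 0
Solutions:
 g(b) = C1 + C2/b^2


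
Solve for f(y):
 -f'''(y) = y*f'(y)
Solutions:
 f(y) = C1 + Integral(C2*airyai(-y) + C3*airybi(-y), y)


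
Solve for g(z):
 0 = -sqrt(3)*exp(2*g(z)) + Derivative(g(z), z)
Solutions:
 g(z) = log(-sqrt(-1/(C1 + sqrt(3)*z))) - log(2)/2
 g(z) = log(-1/(C1 + sqrt(3)*z))/2 - log(2)/2


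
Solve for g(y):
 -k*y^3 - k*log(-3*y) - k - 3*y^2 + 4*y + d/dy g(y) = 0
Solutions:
 g(y) = C1 + k*y^4/4 + k*y*log(-y) + k*y*log(3) + y^3 - 2*y^2


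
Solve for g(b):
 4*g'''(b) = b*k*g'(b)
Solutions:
 g(b) = C1 + Integral(C2*airyai(2^(1/3)*b*k^(1/3)/2) + C3*airybi(2^(1/3)*b*k^(1/3)/2), b)


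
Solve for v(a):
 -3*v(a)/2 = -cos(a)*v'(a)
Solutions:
 v(a) = C1*(sin(a) + 1)^(3/4)/(sin(a) - 1)^(3/4)


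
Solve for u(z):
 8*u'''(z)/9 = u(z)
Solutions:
 u(z) = C3*exp(3^(2/3)*z/2) + (C1*sin(3*3^(1/6)*z/4) + C2*cos(3*3^(1/6)*z/4))*exp(-3^(2/3)*z/4)


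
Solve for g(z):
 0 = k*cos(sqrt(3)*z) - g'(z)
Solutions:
 g(z) = C1 + sqrt(3)*k*sin(sqrt(3)*z)/3


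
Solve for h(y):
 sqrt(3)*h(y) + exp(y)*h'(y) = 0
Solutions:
 h(y) = C1*exp(sqrt(3)*exp(-y))


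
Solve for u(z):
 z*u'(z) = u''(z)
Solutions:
 u(z) = C1 + C2*erfi(sqrt(2)*z/2)


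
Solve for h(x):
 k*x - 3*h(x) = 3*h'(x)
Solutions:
 h(x) = C1*exp(-x) + k*x/3 - k/3


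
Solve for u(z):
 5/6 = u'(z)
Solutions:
 u(z) = C1 + 5*z/6


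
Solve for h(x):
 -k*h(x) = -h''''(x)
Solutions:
 h(x) = C1*exp(-k^(1/4)*x) + C2*exp(k^(1/4)*x) + C3*exp(-I*k^(1/4)*x) + C4*exp(I*k^(1/4)*x)


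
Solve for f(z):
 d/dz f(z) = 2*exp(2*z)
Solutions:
 f(z) = C1 + exp(2*z)


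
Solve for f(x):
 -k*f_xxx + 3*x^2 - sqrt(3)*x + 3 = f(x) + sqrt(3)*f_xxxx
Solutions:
 f(x) = C1*exp(x*(-sqrt(3)*k - sqrt(3)*sqrt(k^2 + 2*2^(2/3)*3^(1/6)*(3*k^2 + sqrt(9*k^4 - 256*sqrt(3)))^(1/3) + 16*6^(1/3)/(3*k^2 + sqrt(9*k^4 - 256*sqrt(3)))^(1/3)) + sqrt(6)*sqrt(k^3/sqrt(k^2 + 2*2^(2/3)*3^(1/6)*(3*k^2 + sqrt(9*k^4 - 256*sqrt(3)))^(1/3) + 16*6^(1/3)/(3*k^2 + sqrt(9*k^4 - 256*sqrt(3)))^(1/3)) + k^2 - 2^(2/3)*3^(1/6)*(3*k^2 + sqrt(9*k^4 - 256*sqrt(3)))^(1/3) - 8*6^(1/3)/(3*k^2 + sqrt(9*k^4 - 256*sqrt(3)))^(1/3)))/12) + C2*exp(x*(-sqrt(3)*k + sqrt(3)*sqrt(k^2 + 2*2^(2/3)*3^(1/6)*(3*k^2 + sqrt(9*k^4 - 256*sqrt(3)))^(1/3) + 16*6^(1/3)/(3*k^2 + sqrt(9*k^4 - 256*sqrt(3)))^(1/3)) - sqrt(6)*sqrt(-k^3/sqrt(k^2 + 2*2^(2/3)*3^(1/6)*(3*k^2 + sqrt(9*k^4 - 256*sqrt(3)))^(1/3) + 16*6^(1/3)/(3*k^2 + sqrt(9*k^4 - 256*sqrt(3)))^(1/3)) + k^2 - 2^(2/3)*3^(1/6)*(3*k^2 + sqrt(9*k^4 - 256*sqrt(3)))^(1/3) - 8*6^(1/3)/(3*k^2 + sqrt(9*k^4 - 256*sqrt(3)))^(1/3)))/12) + C3*exp(x*(-sqrt(3)*k + sqrt(3)*sqrt(k^2 + 2*2^(2/3)*3^(1/6)*(3*k^2 + sqrt(9*k^4 - 256*sqrt(3)))^(1/3) + 16*6^(1/3)/(3*k^2 + sqrt(9*k^4 - 256*sqrt(3)))^(1/3)) + sqrt(6)*sqrt(-k^3/sqrt(k^2 + 2*2^(2/3)*3^(1/6)*(3*k^2 + sqrt(9*k^4 - 256*sqrt(3)))^(1/3) + 16*6^(1/3)/(3*k^2 + sqrt(9*k^4 - 256*sqrt(3)))^(1/3)) + k^2 - 2^(2/3)*3^(1/6)*(3*k^2 + sqrt(9*k^4 - 256*sqrt(3)))^(1/3) - 8*6^(1/3)/(3*k^2 + sqrt(9*k^4 - 256*sqrt(3)))^(1/3)))/12) + C4*exp(-x*(sqrt(3)*k + sqrt(3)*sqrt(k^2 + 2*2^(2/3)*3^(1/6)*(3*k^2 + sqrt(9*k^4 - 256*sqrt(3)))^(1/3) + 16*6^(1/3)/(3*k^2 + sqrt(9*k^4 - 256*sqrt(3)))^(1/3)) + sqrt(6)*sqrt(k^3/sqrt(k^2 + 2*2^(2/3)*3^(1/6)*(3*k^2 + sqrt(9*k^4 - 256*sqrt(3)))^(1/3) + 16*6^(1/3)/(3*k^2 + sqrt(9*k^4 - 256*sqrt(3)))^(1/3)) + k^2 - 2^(2/3)*3^(1/6)*(3*k^2 + sqrt(9*k^4 - 256*sqrt(3)))^(1/3) - 8*6^(1/3)/(3*k^2 + sqrt(9*k^4 - 256*sqrt(3)))^(1/3)))/12) + 3*x^2 - sqrt(3)*x + 3


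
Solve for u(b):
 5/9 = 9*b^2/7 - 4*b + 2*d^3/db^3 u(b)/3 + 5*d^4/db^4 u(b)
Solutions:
 u(b) = C1 + C2*b + C3*b^2 + C4*exp(-2*b/15) - 9*b^5/280 + 163*b^4/112 - 21935*b^3/504


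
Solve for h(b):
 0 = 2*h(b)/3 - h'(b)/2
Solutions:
 h(b) = C1*exp(4*b/3)


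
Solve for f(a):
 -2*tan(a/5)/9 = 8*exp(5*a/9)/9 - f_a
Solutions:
 f(a) = C1 + 8*exp(5*a/9)/5 - 10*log(cos(a/5))/9


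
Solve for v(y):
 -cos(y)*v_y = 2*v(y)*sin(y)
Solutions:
 v(y) = C1*cos(y)^2


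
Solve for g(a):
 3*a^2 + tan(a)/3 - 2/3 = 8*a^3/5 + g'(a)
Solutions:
 g(a) = C1 - 2*a^4/5 + a^3 - 2*a/3 - log(cos(a))/3


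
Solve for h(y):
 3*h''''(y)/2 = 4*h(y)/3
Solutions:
 h(y) = C1*exp(-2^(3/4)*sqrt(3)*y/3) + C2*exp(2^(3/4)*sqrt(3)*y/3) + C3*sin(2^(3/4)*sqrt(3)*y/3) + C4*cos(2^(3/4)*sqrt(3)*y/3)


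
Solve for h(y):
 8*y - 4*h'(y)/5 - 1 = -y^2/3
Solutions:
 h(y) = C1 + 5*y^3/36 + 5*y^2 - 5*y/4


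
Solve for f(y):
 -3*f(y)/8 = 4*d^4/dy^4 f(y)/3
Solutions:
 f(y) = (C1*sin(2^(1/4)*sqrt(3)*y/4) + C2*cos(2^(1/4)*sqrt(3)*y/4))*exp(-2^(1/4)*sqrt(3)*y/4) + (C3*sin(2^(1/4)*sqrt(3)*y/4) + C4*cos(2^(1/4)*sqrt(3)*y/4))*exp(2^(1/4)*sqrt(3)*y/4)


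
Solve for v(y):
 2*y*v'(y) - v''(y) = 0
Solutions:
 v(y) = C1 + C2*erfi(y)


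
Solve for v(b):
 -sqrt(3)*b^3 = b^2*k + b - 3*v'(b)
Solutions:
 v(b) = C1 + sqrt(3)*b^4/12 + b^3*k/9 + b^2/6


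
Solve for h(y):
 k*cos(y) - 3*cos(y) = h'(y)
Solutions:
 h(y) = C1 + k*sin(y) - 3*sin(y)


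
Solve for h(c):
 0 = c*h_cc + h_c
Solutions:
 h(c) = C1 + C2*log(c)


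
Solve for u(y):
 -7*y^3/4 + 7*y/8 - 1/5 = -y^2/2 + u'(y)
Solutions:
 u(y) = C1 - 7*y^4/16 + y^3/6 + 7*y^2/16 - y/5


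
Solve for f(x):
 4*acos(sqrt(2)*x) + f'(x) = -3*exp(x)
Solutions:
 f(x) = C1 - 4*x*acos(sqrt(2)*x) + 2*sqrt(2)*sqrt(1 - 2*x^2) - 3*exp(x)


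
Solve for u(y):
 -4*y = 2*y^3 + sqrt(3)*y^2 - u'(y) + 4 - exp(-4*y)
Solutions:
 u(y) = C1 + y^4/2 + sqrt(3)*y^3/3 + 2*y^2 + 4*y + exp(-4*y)/4


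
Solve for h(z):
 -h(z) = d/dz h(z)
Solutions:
 h(z) = C1*exp(-z)


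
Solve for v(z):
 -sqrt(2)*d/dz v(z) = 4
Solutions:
 v(z) = C1 - 2*sqrt(2)*z


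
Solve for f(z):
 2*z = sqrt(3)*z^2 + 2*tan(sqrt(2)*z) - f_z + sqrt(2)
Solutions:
 f(z) = C1 + sqrt(3)*z^3/3 - z^2 + sqrt(2)*z - sqrt(2)*log(cos(sqrt(2)*z))


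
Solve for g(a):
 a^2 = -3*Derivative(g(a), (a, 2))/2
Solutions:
 g(a) = C1 + C2*a - a^4/18


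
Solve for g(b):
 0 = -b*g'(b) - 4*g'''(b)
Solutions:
 g(b) = C1 + Integral(C2*airyai(-2^(1/3)*b/2) + C3*airybi(-2^(1/3)*b/2), b)


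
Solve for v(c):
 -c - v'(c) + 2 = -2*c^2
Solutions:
 v(c) = C1 + 2*c^3/3 - c^2/2 + 2*c


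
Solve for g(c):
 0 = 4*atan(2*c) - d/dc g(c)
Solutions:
 g(c) = C1 + 4*c*atan(2*c) - log(4*c^2 + 1)


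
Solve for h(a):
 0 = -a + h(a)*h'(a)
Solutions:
 h(a) = -sqrt(C1 + a^2)
 h(a) = sqrt(C1 + a^2)


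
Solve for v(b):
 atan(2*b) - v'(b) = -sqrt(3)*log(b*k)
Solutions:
 v(b) = C1 + sqrt(3)*b*(log(b*k) - 1) + b*atan(2*b) - log(4*b^2 + 1)/4


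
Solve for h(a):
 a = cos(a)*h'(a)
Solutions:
 h(a) = C1 + Integral(a/cos(a), a)


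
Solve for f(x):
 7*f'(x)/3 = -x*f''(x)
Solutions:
 f(x) = C1 + C2/x^(4/3)


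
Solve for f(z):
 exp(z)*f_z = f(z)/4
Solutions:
 f(z) = C1*exp(-exp(-z)/4)


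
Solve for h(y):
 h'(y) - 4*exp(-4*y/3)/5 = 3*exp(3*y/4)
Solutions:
 h(y) = C1 + 4*exp(3*y/4) - 3*exp(-4*y/3)/5


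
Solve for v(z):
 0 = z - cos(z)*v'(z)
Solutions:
 v(z) = C1 + Integral(z/cos(z), z)


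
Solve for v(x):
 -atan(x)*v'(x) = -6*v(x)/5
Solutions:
 v(x) = C1*exp(6*Integral(1/atan(x), x)/5)


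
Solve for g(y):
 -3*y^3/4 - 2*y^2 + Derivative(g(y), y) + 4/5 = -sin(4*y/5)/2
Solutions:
 g(y) = C1 + 3*y^4/16 + 2*y^3/3 - 4*y/5 + 5*cos(4*y/5)/8


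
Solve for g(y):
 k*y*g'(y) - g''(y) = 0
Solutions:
 g(y) = Piecewise((-sqrt(2)*sqrt(pi)*C1*erf(sqrt(2)*y*sqrt(-k)/2)/(2*sqrt(-k)) - C2, (k > 0) | (k < 0)), (-C1*y - C2, True))


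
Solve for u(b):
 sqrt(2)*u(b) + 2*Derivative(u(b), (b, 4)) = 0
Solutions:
 u(b) = (C1*sin(2^(3/8)*b/2) + C2*cos(2^(3/8)*b/2))*exp(-2^(3/8)*b/2) + (C3*sin(2^(3/8)*b/2) + C4*cos(2^(3/8)*b/2))*exp(2^(3/8)*b/2)
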